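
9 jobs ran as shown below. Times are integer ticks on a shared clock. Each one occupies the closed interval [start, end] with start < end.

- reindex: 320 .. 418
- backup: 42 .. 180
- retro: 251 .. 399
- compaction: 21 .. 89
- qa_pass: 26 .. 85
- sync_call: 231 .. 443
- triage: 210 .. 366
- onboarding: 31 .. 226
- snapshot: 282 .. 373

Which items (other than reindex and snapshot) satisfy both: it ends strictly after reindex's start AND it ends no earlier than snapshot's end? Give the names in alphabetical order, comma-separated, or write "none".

retro, sync_call

Conditions: its end is strictly after reindex's start (X.end > 320) AND its end is no earlier than snapshot's end (X.end >= 373).
backup: end 180 > 320? ✗; end 180 >= 373? ✗ → no.
compaction: end 89 > 320? ✗; end 89 >= 373? ✗ → no.
onboarding: end 226 > 320? ✗; end 226 >= 373? ✗ → no.
qa_pass: end 85 > 320? ✗; end 85 >= 373? ✗ → no.
retro: end 399 > 320? ✓; end 399 >= 373? ✓ → yes.
sync_call: end 443 > 320? ✓; end 443 >= 373? ✓ → yes.
triage: end 366 > 320? ✓; end 366 >= 373? ✗ → no.
Result: retro, sync_call.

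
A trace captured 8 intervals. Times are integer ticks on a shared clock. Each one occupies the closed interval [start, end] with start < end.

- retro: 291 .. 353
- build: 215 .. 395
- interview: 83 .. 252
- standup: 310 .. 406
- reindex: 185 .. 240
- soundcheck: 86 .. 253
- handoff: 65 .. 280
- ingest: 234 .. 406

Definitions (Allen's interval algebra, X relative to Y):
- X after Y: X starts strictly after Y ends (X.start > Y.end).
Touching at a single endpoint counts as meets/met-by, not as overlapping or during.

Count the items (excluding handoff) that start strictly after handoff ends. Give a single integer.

Target handoff = [65, 280].
build [215, 395] → overlapped-by → no.
ingest [234, 406] → overlapped-by → no.
interview [83, 252] → during → no.
reindex [185, 240] → during → no.
retro [291, 353] → after → counts.
soundcheck [86, 253] → during → no.
standup [310, 406] → after → counts.
Total: 2.

2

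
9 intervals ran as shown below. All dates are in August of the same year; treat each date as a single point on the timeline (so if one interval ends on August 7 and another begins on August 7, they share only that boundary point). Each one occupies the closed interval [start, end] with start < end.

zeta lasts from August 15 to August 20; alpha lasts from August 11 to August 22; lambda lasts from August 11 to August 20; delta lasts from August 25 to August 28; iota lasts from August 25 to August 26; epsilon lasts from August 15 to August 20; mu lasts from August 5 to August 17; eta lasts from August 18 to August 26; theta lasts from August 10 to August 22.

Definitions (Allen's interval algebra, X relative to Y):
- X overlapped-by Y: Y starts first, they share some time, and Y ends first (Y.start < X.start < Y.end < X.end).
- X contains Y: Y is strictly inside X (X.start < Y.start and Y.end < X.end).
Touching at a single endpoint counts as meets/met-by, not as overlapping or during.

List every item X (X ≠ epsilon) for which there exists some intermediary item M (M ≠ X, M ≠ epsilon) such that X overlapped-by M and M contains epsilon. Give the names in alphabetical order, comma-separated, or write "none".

Target epsilon = [August 15, August 20].
Intermediaries M with M contains epsilon: alpha, theta.
Via alpha — items with X overlapped-by alpha: eta.
Via theta — items with X overlapped-by theta: eta.
Union: eta.

eta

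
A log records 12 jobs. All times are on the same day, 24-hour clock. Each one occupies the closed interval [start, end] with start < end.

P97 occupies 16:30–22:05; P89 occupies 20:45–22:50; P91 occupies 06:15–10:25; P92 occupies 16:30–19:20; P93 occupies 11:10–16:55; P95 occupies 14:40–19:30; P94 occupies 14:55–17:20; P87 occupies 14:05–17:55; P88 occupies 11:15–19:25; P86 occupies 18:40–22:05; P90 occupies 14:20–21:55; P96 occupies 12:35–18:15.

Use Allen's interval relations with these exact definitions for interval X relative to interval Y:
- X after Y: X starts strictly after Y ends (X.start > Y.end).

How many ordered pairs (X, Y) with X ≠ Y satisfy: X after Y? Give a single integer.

22

Checking all 132 ordered pairs for relation 'after'; matching pairs in alphabetical order:
(P86, P87): P86 after P87 ✓
(P86, P91): P86 after P91 ✓
(P86, P93): P86 after P93 ✓
(P86, P94): P86 after P94 ✓
(P86, P96): P86 after P96 ✓
(P87, P91): P87 after P91 ✓
(P88, P91): P88 after P91 ✓
(P89, P87): P89 after P87 ✓
(P89, P88): P89 after P88 ✓
(P89, P91): P89 after P91 ✓
(P89, P92): P89 after P92 ✓
(P89, P93): P89 after P93 ✓
(P89, P94): P89 after P94 ✓
(P89, P95): P89 after P95 ✓
(P89, P96): P89 after P96 ✓
(P90, P91): P90 after P91 ✓
(P92, P91): P92 after P91 ✓
(P93, P91): P93 after P91 ✓
(P94, P91): P94 after P91 ✓
(P95, P91): P95 after P91 ✓
(P96, P91): P96 after P91 ✓
(P97, P91): P97 after P91 ✓
Count: 22.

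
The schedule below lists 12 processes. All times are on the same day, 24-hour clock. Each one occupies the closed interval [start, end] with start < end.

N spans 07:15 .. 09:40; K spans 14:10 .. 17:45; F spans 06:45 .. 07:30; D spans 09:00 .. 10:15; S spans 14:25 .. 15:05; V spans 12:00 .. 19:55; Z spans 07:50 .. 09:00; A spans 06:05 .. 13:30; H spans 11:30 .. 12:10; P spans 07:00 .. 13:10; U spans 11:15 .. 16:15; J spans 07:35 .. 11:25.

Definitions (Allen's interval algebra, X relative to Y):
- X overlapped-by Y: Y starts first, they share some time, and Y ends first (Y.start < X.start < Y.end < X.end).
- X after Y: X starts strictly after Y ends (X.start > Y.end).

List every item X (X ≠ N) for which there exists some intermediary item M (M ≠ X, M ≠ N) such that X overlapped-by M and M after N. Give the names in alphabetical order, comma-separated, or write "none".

Target N = [07:15, 09:40].
Intermediaries M with M after N: H, K, S, U, V.
Via H — items with X overlapped-by H: V.
Via K — items with X overlapped-by K: none.
Via S — items with X overlapped-by S: none.
Via U — items with X overlapped-by U: K, V.
Via V — items with X overlapped-by V: none.
Union: K, V.

K, V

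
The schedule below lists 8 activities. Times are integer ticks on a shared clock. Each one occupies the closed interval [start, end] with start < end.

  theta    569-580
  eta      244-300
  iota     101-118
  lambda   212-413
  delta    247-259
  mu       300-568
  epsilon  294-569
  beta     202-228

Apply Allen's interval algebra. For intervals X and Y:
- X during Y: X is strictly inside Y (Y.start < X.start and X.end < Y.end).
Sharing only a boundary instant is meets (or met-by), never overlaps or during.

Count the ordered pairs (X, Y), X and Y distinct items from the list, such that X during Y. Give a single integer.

4

Checking all 56 ordered pairs for relation 'during'; matching pairs in alphabetical order:
(delta, eta): delta during eta ✓
(delta, lambda): delta during lambda ✓
(eta, lambda): eta during lambda ✓
(mu, epsilon): mu during epsilon ✓
Count: 4.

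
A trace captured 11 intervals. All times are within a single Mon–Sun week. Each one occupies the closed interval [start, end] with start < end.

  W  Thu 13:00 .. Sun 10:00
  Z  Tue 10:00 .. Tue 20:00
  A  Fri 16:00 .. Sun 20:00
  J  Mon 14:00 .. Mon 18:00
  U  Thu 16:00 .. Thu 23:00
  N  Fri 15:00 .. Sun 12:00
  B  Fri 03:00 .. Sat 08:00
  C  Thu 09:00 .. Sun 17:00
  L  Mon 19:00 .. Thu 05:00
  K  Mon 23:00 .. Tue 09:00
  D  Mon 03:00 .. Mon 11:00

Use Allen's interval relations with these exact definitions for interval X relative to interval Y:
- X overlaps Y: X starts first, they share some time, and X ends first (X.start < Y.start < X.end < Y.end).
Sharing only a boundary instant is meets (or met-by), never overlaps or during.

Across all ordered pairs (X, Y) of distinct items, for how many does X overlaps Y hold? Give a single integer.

6

Checking all 110 ordered pairs for relation 'overlaps'; matching pairs in alphabetical order:
(B, A): B overlaps A ✓
(B, N): B overlaps N ✓
(C, A): C overlaps A ✓
(N, A): N overlaps A ✓
(W, A): W overlaps A ✓
(W, N): W overlaps N ✓
Count: 6.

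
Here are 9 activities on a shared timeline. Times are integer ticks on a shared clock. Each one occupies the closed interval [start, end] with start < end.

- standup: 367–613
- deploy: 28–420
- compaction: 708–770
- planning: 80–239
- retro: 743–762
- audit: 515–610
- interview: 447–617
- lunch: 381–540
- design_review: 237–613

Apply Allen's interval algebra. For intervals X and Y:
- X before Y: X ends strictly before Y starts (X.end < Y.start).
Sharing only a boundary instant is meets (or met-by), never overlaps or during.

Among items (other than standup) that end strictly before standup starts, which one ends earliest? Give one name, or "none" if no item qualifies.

planning

Target standup = [367, 613].
audit [515, 610] → during → excluded.
compaction [708, 770] → after → excluded.
deploy [28, 420] → overlaps → excluded.
design_review [237, 613] → finished-by → excluded.
interview [447, 617] → overlapped-by → excluded.
lunch [381, 540] → during → excluded.
planning [80, 239] → before → candidate.
retro [743, 762] → after → excluded.
Among candidates, earliest end is 239 → planning.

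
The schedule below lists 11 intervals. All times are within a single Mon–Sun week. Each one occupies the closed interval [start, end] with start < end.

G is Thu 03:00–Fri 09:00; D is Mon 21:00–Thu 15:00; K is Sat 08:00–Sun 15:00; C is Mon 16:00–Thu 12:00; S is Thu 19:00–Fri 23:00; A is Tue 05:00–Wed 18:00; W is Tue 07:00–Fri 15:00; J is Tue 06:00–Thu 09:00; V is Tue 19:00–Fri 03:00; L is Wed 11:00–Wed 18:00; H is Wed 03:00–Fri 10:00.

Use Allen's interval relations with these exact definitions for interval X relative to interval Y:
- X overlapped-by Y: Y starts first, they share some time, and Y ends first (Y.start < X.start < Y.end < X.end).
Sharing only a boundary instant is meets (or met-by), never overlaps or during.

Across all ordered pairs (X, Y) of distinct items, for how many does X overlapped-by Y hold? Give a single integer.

Checking all 110 ordered pairs for relation 'overlapped-by'; matching pairs in alphabetical order:
(D, C): D overlapped-by C ✓
(G, C): G overlapped-by C ✓
(G, D): G overlapped-by D ✓
(G, J): G overlapped-by J ✓
(G, V): G overlapped-by V ✓
(H, A): H overlapped-by A ✓
(H, C): H overlapped-by C ✓
(H, D): H overlapped-by D ✓
(H, J): H overlapped-by J ✓
(H, V): H overlapped-by V ✓
(J, A): J overlapped-by A ✓
(S, G): S overlapped-by G ✓
(S, H): S overlapped-by H ✓
(S, V): S overlapped-by V ✓
(S, W): S overlapped-by W ✓
(V, A): V overlapped-by A ✓
(V, C): V overlapped-by C ✓
(V, D): V overlapped-by D ✓
(V, J): V overlapped-by J ✓
(W, A): W overlapped-by A ✓
(W, C): W overlapped-by C ✓
(W, D): W overlapped-by D ✓
(W, J): W overlapped-by J ✓
Count: 23.

23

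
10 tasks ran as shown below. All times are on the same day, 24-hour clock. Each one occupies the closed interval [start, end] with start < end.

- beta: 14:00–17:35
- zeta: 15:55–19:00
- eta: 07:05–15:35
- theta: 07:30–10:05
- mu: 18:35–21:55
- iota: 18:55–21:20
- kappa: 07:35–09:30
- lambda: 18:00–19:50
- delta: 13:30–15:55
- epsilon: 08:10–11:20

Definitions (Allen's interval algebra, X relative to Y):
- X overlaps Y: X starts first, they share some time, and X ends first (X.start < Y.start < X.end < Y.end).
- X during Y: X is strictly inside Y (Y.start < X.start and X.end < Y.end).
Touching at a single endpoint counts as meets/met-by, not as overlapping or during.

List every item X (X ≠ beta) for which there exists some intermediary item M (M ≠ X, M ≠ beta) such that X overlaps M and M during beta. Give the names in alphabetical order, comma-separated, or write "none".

Target beta = [14:00, 17:35].
Intermediaries M with M during beta: none.
Union: none.

none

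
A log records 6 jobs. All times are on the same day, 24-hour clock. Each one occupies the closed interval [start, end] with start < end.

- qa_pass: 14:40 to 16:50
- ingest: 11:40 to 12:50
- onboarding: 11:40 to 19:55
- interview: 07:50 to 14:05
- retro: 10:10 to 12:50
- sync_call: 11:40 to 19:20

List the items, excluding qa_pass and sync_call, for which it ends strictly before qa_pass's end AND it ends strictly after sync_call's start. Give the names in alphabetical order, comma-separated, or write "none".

Conditions: its end is strictly before qa_pass's end (X.end < 16:50) AND its end is strictly after sync_call's start (X.end > 11:40).
ingest: end 12:50 < 16:50? ✓; end 12:50 > 11:40? ✓ → yes.
interview: end 14:05 < 16:50? ✓; end 14:05 > 11:40? ✓ → yes.
onboarding: end 19:55 < 16:50? ✗; end 19:55 > 11:40? ✓ → no.
retro: end 12:50 < 16:50? ✓; end 12:50 > 11:40? ✓ → yes.
Result: ingest, interview, retro.

ingest, interview, retro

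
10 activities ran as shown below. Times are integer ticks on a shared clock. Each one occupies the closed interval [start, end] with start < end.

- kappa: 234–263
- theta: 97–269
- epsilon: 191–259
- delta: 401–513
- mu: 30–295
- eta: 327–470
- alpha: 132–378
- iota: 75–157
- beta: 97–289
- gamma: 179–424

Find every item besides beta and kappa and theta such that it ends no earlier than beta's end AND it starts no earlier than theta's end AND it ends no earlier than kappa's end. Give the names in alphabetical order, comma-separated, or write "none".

delta, eta

Conditions: its end is no earlier than beta's end (X.end >= 289) AND its start is no earlier than theta's end (X.start >= 269) AND its end is no earlier than kappa's end (X.end >= 263).
alpha: end 378 >= 289? ✓; start 132 >= 269? ✗; end 378 >= 263? ✓ → no.
delta: end 513 >= 289? ✓; start 401 >= 269? ✓; end 513 >= 263? ✓ → yes.
epsilon: end 259 >= 289? ✗; start 191 >= 269? ✗; end 259 >= 263? ✗ → no.
eta: end 470 >= 289? ✓; start 327 >= 269? ✓; end 470 >= 263? ✓ → yes.
gamma: end 424 >= 289? ✓; start 179 >= 269? ✗; end 424 >= 263? ✓ → no.
iota: end 157 >= 289? ✗; start 75 >= 269? ✗; end 157 >= 263? ✗ → no.
mu: end 295 >= 289? ✓; start 30 >= 269? ✗; end 295 >= 263? ✓ → no.
Result: delta, eta.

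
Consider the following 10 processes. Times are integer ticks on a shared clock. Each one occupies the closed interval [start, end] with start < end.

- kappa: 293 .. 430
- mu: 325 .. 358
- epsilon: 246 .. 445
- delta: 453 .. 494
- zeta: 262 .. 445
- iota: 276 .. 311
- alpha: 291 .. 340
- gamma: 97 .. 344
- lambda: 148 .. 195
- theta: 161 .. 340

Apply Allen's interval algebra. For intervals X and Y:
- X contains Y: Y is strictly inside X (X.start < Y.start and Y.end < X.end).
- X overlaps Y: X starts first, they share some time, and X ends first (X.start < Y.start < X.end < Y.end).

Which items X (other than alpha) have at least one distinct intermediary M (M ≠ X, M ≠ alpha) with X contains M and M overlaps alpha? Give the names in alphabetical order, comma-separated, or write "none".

epsilon, gamma, theta, zeta

Target alpha = [291, 340].
Intermediaries M with M overlaps alpha: iota.
Via iota — items with X contains iota: epsilon, gamma, theta, zeta.
Union: epsilon, gamma, theta, zeta.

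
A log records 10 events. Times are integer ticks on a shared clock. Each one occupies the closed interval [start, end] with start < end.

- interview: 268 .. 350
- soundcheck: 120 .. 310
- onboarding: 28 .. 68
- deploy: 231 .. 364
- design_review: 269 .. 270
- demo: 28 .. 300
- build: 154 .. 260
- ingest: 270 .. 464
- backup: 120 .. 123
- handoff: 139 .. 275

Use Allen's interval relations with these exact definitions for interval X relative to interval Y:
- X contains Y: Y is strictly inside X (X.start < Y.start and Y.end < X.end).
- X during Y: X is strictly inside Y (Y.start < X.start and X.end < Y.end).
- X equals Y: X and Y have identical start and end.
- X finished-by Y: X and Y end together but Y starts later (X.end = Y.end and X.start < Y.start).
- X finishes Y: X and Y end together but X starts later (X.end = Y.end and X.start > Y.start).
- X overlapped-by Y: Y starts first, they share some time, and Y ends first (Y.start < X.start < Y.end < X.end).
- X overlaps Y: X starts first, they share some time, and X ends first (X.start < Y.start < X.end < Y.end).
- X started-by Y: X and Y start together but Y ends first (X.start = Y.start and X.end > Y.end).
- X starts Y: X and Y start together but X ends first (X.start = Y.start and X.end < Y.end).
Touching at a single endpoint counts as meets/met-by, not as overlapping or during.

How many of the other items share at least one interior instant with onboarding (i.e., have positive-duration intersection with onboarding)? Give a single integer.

1

Target onboarding = [28, 68].
backup [120, 123] → after → no.
build [154, 260] → after → no.
demo [28, 300] → started-by → counts.
deploy [231, 364] → after → no.
design_review [269, 270] → after → no.
handoff [139, 275] → after → no.
ingest [270, 464] → after → no.
interview [268, 350] → after → no.
soundcheck [120, 310] → after → no.
Total: 1.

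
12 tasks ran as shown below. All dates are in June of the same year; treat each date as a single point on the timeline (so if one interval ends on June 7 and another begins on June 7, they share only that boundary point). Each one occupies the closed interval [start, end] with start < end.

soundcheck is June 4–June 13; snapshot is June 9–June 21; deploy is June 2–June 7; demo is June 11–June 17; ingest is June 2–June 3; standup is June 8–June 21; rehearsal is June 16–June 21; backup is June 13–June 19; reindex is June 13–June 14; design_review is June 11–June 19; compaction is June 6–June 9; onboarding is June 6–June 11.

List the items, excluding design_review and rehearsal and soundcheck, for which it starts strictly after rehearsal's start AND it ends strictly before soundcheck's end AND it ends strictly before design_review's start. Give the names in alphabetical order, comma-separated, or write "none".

Conditions: its start is strictly after rehearsal's start (X.start > June 16) AND its end is strictly before soundcheck's end (X.end < June 13) AND its end is strictly before design_review's start (X.end < June 11).
backup: start June 13 > June 16? ✗; end June 19 < June 13? ✗; end June 19 < June 11? ✗ → no.
compaction: start June 6 > June 16? ✗; end June 9 < June 13? ✓; end June 9 < June 11? ✓ → no.
demo: start June 11 > June 16? ✗; end June 17 < June 13? ✗; end June 17 < June 11? ✗ → no.
deploy: start June 2 > June 16? ✗; end June 7 < June 13? ✓; end June 7 < June 11? ✓ → no.
ingest: start June 2 > June 16? ✗; end June 3 < June 13? ✓; end June 3 < June 11? ✓ → no.
onboarding: start June 6 > June 16? ✗; end June 11 < June 13? ✓; end June 11 < June 11? ✗ → no.
reindex: start June 13 > June 16? ✗; end June 14 < June 13? ✗; end June 14 < June 11? ✗ → no.
snapshot: start June 9 > June 16? ✗; end June 21 < June 13? ✗; end June 21 < June 11? ✗ → no.
standup: start June 8 > June 16? ✗; end June 21 < June 13? ✗; end June 21 < June 11? ✗ → no.
Result: none.

none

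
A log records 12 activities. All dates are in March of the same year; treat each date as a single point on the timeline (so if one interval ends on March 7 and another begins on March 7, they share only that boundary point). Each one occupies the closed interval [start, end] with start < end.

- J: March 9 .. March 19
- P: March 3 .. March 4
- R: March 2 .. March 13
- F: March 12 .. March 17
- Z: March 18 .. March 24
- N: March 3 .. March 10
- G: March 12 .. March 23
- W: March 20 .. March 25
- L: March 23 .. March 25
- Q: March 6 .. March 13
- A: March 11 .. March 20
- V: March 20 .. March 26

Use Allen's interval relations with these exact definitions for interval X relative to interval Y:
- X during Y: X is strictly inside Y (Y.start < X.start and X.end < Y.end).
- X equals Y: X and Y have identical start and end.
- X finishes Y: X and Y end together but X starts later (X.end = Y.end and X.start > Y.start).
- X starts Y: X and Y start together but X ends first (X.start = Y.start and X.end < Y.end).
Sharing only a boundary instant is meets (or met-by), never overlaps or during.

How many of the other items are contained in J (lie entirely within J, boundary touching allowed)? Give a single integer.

Target J = [March 9, March 19].
A [March 11, March 20] → overlapped-by → no.
F [March 12, March 17] → during → counts.
G [March 12, March 23] → overlapped-by → no.
L [March 23, March 25] → after → no.
N [March 3, March 10] → overlaps → no.
P [March 3, March 4] → before → no.
Q [March 6, March 13] → overlaps → no.
R [March 2, March 13] → overlaps → no.
V [March 20, March 26] → after → no.
W [March 20, March 25] → after → no.
Z [March 18, March 24] → overlapped-by → no.
Total: 1.

1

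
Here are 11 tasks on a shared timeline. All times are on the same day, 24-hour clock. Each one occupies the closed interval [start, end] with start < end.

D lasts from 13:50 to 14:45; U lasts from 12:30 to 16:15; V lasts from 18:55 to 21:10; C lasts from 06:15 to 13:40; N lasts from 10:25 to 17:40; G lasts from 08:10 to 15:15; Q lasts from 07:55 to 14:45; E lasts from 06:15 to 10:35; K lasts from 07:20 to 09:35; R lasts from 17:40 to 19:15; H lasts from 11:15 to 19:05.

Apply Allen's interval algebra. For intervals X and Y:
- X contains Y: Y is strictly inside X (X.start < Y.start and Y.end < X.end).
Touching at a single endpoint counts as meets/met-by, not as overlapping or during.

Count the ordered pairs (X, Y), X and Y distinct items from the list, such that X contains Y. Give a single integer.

Checking all 110 ordered pairs for relation 'contains'; matching pairs in alphabetical order:
(C, K): C contains K ✓
(E, K): E contains K ✓
(G, D): G contains D ✓
(H, D): H contains D ✓
(H, U): H contains U ✓
(N, D): N contains D ✓
(N, U): N contains U ✓
(U, D): U contains D ✓
Count: 8.

8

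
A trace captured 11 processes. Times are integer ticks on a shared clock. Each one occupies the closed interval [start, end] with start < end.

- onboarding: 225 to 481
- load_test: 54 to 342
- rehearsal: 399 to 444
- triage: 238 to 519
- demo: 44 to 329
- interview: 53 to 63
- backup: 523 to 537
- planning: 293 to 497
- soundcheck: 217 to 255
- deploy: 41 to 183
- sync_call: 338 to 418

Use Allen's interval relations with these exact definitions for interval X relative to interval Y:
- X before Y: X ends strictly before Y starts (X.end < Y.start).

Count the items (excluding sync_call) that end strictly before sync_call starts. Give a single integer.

Target sync_call = [338, 418].
backup [523, 537] → after → no.
demo [44, 329] → before → counts.
deploy [41, 183] → before → counts.
interview [53, 63] → before → counts.
load_test [54, 342] → overlaps → no.
onboarding [225, 481] → contains → no.
planning [293, 497] → contains → no.
rehearsal [399, 444] → overlapped-by → no.
soundcheck [217, 255] → before → counts.
triage [238, 519] → contains → no.
Total: 4.

4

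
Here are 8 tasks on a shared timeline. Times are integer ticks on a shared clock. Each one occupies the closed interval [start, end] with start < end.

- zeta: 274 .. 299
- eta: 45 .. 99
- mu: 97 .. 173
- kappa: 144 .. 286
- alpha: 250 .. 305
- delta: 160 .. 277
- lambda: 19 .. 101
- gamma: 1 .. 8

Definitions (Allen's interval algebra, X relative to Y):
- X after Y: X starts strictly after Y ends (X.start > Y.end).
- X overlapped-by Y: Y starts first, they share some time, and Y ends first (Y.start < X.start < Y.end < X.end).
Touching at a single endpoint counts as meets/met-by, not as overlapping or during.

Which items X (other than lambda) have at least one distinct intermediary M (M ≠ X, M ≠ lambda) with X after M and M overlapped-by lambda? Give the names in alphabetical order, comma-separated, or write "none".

Target lambda = [19, 101].
Intermediaries M with M overlapped-by lambda: mu.
Via mu — items with X after mu: alpha, zeta.
Union: alpha, zeta.

alpha, zeta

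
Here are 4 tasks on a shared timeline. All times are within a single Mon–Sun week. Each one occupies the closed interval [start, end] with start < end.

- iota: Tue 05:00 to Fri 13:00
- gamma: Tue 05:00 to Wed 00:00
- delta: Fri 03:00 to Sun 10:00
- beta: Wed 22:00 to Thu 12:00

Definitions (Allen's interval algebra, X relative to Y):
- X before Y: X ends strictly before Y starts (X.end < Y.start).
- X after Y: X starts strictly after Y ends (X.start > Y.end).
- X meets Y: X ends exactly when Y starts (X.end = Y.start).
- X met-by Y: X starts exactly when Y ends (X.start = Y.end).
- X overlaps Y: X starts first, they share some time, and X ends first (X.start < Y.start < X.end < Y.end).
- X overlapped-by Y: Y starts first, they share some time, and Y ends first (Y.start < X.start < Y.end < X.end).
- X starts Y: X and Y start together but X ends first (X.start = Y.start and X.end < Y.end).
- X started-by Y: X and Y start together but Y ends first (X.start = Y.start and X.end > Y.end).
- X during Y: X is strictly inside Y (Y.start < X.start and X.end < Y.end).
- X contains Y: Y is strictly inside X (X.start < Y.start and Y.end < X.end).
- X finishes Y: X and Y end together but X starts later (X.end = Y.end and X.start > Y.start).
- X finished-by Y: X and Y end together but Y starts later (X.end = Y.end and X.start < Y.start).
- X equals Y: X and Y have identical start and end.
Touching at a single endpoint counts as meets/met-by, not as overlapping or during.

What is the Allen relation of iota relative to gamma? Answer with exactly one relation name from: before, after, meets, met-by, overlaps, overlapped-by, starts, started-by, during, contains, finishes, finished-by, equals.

started-by

iota = [Tue 05:00, Fri 13:00]; gamma = [Tue 05:00, Wed 00:00].
Compare endpoints: iota.start = gamma.start, iota.start < gamma.end, iota.end > gamma.start, iota.end > gamma.end.
That pattern is 'started-by'.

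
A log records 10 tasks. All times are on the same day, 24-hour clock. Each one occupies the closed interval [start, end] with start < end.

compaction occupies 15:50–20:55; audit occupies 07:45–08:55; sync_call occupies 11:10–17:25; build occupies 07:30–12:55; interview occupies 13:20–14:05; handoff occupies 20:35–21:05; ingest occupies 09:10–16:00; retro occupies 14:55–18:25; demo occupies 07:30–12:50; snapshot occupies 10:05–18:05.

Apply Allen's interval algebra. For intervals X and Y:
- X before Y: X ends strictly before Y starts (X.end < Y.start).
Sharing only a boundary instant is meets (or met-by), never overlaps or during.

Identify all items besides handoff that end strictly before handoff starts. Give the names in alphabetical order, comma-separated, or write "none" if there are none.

audit, build, demo, ingest, interview, retro, snapshot, sync_call

Target handoff = [20:35, 21:05].
audit [07:45, 08:55] → before → yes.
build [07:30, 12:55] → before → yes.
compaction [15:50, 20:55] → overlaps → no.
demo [07:30, 12:50] → before → yes.
ingest [09:10, 16:00] → before → yes.
interview [13:20, 14:05] → before → yes.
retro [14:55, 18:25] → before → yes.
snapshot [10:05, 18:05] → before → yes.
sync_call [11:10, 17:25] → before → yes.
Result: audit, build, demo, ingest, interview, retro, snapshot, sync_call.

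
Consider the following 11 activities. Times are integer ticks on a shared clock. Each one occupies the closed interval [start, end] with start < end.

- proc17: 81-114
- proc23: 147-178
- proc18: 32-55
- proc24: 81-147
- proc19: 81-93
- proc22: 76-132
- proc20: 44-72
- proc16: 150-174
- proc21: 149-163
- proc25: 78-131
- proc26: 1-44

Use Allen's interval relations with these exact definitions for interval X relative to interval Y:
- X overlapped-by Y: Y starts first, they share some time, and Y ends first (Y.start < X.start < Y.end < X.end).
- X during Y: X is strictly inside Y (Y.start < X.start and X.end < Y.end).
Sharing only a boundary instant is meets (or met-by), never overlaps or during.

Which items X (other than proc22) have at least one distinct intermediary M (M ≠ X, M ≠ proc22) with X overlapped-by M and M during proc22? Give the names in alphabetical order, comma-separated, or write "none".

proc24

Target proc22 = [76, 132].
Intermediaries M with M during proc22: proc17, proc19, proc25.
Via proc17 — items with X overlapped-by proc17: none.
Via proc19 — items with X overlapped-by proc19: none.
Via proc25 — items with X overlapped-by proc25: proc24.
Union: proc24.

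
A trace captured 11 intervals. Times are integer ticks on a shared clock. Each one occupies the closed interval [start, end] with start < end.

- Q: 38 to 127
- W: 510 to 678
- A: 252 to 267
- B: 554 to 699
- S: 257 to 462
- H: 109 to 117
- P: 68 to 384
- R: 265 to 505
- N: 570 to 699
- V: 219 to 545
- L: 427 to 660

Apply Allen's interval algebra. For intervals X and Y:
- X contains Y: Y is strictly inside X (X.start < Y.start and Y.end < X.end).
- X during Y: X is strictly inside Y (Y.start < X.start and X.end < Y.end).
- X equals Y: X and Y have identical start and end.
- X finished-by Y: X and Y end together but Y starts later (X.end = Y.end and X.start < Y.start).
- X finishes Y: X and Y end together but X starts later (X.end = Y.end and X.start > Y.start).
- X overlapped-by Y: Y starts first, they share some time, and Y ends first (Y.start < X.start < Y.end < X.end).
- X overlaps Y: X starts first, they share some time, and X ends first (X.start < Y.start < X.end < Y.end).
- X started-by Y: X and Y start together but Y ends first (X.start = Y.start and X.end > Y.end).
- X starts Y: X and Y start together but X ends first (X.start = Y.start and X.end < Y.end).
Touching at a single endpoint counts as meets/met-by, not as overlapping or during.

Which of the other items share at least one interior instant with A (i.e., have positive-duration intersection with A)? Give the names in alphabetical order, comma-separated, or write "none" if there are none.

P, R, S, V

Target A = [252, 267].
B [554, 699] → after → no.
H [109, 117] → before → no.
L [427, 660] → after → no.
N [570, 699] → after → no.
P [68, 384] → contains → yes.
Q [38, 127] → before → no.
R [265, 505] → overlapped-by → yes.
S [257, 462] → overlapped-by → yes.
V [219, 545] → contains → yes.
W [510, 678] → after → no.
Result: P, R, S, V.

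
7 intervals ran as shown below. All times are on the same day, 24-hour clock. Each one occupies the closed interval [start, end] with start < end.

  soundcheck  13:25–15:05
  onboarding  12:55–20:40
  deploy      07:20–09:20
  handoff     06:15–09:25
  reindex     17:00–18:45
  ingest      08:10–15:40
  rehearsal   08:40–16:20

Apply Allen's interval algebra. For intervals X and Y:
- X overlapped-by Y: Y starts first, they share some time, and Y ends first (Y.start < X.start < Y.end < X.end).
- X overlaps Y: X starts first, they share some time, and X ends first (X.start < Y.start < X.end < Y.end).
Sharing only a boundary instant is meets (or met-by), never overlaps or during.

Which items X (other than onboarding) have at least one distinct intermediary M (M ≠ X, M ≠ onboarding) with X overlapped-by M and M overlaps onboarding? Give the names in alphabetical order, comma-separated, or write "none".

Target onboarding = [12:55, 20:40].
Intermediaries M with M overlaps onboarding: ingest, rehearsal.
Via ingest — items with X overlapped-by ingest: rehearsal.
Via rehearsal — items with X overlapped-by rehearsal: none.
Union: rehearsal.

rehearsal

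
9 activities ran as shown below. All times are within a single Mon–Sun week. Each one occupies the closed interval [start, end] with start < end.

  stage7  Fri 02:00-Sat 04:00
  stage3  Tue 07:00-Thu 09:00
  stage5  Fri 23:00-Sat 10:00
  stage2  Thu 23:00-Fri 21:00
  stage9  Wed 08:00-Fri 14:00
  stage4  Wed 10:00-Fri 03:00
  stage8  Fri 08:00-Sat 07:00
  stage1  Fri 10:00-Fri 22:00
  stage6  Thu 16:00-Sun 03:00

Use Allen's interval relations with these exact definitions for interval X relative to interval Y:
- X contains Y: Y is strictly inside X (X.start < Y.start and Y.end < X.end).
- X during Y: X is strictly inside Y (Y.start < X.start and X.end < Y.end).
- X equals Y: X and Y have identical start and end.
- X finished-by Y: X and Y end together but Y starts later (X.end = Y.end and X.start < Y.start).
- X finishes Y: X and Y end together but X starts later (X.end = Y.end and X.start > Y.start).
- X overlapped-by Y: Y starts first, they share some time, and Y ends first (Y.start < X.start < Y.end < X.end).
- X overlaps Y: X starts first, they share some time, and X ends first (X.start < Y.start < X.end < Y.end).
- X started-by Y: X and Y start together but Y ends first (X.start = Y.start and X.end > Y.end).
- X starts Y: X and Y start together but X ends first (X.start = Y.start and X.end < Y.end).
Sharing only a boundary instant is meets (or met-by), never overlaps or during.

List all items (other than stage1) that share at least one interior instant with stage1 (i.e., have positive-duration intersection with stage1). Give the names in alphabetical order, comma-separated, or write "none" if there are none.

Target stage1 = [Fri 10:00, Fri 22:00].
stage2 [Thu 23:00, Fri 21:00] → overlaps → yes.
stage3 [Tue 07:00, Thu 09:00] → before → no.
stage4 [Wed 10:00, Fri 03:00] → before → no.
stage5 [Fri 23:00, Sat 10:00] → after → no.
stage6 [Thu 16:00, Sun 03:00] → contains → yes.
stage7 [Fri 02:00, Sat 04:00] → contains → yes.
stage8 [Fri 08:00, Sat 07:00] → contains → yes.
stage9 [Wed 08:00, Fri 14:00] → overlaps → yes.
Result: stage2, stage6, stage7, stage8, stage9.

stage2, stage6, stage7, stage8, stage9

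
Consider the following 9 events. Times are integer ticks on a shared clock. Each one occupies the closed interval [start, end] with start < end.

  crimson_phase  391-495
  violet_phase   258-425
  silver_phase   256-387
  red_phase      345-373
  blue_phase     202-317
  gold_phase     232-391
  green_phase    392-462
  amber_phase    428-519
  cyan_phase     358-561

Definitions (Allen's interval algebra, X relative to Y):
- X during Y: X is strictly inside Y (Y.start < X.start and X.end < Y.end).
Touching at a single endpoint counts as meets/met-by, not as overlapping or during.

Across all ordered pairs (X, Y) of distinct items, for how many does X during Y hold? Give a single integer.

8

Checking all 72 ordered pairs for relation 'during'; matching pairs in alphabetical order:
(amber_phase, cyan_phase): amber_phase during cyan_phase ✓
(crimson_phase, cyan_phase): crimson_phase during cyan_phase ✓
(green_phase, crimson_phase): green_phase during crimson_phase ✓
(green_phase, cyan_phase): green_phase during cyan_phase ✓
(red_phase, gold_phase): red_phase during gold_phase ✓
(red_phase, silver_phase): red_phase during silver_phase ✓
(red_phase, violet_phase): red_phase during violet_phase ✓
(silver_phase, gold_phase): silver_phase during gold_phase ✓
Count: 8.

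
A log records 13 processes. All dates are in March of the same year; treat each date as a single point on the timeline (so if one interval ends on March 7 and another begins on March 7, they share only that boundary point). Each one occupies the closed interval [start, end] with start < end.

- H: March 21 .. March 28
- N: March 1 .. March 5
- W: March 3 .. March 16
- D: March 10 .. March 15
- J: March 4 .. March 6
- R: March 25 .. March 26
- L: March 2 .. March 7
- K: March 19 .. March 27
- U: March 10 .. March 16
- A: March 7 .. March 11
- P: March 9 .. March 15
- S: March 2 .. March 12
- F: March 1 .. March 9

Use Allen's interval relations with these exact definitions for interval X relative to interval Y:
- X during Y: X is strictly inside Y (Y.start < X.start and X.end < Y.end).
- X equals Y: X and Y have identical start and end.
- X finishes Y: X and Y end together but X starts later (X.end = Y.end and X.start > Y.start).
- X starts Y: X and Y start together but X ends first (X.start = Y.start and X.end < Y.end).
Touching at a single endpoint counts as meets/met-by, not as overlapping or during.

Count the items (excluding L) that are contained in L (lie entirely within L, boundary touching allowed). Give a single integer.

1

Target L = [March 2, March 7].
A [March 7, March 11] → met-by → no.
D [March 10, March 15] → after → no.
F [March 1, March 9] → contains → no.
H [March 21, March 28] → after → no.
J [March 4, March 6] → during → counts.
K [March 19, March 27] → after → no.
N [March 1, March 5] → overlaps → no.
P [March 9, March 15] → after → no.
R [March 25, March 26] → after → no.
S [March 2, March 12] → started-by → no.
U [March 10, March 16] → after → no.
W [March 3, March 16] → overlapped-by → no.
Total: 1.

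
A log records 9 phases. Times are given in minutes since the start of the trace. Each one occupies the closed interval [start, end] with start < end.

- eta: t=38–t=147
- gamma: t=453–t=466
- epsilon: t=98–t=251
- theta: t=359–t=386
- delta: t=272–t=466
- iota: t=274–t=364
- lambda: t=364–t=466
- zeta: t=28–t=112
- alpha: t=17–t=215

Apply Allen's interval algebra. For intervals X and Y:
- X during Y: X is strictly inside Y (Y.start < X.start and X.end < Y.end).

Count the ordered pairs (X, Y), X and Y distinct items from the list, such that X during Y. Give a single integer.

Checking all 72 ordered pairs for relation 'during'; matching pairs in alphabetical order:
(eta, alpha): eta during alpha ✓
(iota, delta): iota during delta ✓
(theta, delta): theta during delta ✓
(zeta, alpha): zeta during alpha ✓
Count: 4.

4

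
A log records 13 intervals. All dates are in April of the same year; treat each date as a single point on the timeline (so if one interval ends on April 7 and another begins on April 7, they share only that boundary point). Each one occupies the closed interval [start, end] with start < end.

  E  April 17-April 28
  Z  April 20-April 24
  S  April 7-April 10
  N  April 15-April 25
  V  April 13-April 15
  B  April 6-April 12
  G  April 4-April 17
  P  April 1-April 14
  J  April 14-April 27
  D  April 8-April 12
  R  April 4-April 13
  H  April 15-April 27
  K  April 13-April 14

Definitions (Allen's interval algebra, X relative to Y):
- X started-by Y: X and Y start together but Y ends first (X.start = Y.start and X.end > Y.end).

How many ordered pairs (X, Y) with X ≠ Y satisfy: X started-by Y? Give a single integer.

Checking all 156 ordered pairs for relation 'started-by'; matching pairs in alphabetical order:
(G, R): G started-by R ✓
(H, N): H started-by N ✓
(V, K): V started-by K ✓
Count: 3.

3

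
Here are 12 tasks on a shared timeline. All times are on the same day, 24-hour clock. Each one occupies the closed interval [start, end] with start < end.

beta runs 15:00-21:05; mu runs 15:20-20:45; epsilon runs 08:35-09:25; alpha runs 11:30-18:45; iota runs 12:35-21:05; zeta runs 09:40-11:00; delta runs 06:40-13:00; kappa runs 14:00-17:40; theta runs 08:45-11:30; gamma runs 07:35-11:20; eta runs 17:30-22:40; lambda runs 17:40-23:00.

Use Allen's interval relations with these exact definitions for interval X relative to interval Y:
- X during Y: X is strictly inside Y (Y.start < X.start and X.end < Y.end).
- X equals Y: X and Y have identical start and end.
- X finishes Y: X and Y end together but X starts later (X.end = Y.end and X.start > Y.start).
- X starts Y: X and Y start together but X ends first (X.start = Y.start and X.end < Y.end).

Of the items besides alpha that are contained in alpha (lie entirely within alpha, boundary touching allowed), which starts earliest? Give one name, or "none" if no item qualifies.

kappa

Target alpha = [11:30, 18:45].
beta [15:00, 21:05] → overlapped-by → excluded.
delta [06:40, 13:00] → overlaps → excluded.
epsilon [08:35, 09:25] → before → excluded.
eta [17:30, 22:40] → overlapped-by → excluded.
gamma [07:35, 11:20] → before → excluded.
iota [12:35, 21:05] → overlapped-by → excluded.
kappa [14:00, 17:40] → during → candidate.
lambda [17:40, 23:00] → overlapped-by → excluded.
mu [15:20, 20:45] → overlapped-by → excluded.
theta [08:45, 11:30] → meets → excluded.
zeta [09:40, 11:00] → before → excluded.
Among candidates, earliest start is 14:00 → kappa.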